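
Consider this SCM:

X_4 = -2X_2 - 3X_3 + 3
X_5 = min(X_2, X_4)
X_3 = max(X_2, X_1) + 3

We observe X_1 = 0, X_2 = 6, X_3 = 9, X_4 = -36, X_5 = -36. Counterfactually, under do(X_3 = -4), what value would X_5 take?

do(X_3=-4) replaces the equation X_3 = max(X_2, X_1) + 3 with the constant X_3 = -4.
X_4 = -2X_2 - 3X_3 + 3  [with X_2=6, X_3=-4]  = 3
X_5 = min(X_2, X_4)  [with X_2=6, X_4=3]  = 3

3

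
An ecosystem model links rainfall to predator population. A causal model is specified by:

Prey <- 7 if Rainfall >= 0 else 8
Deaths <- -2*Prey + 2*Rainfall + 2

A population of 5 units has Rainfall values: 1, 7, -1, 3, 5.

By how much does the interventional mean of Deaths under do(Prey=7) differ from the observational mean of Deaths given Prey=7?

-2

Every unit gets Prey=7 under the intervention. Deaths values become -10, 2, -14, -6, -2; E[Deaths|do(Prey=7)] = -6.
E[Deaths|Prey=7] averages over only the 4 units with Prey=7 (Rainfall = 1, 7, 3, 5): Deaths = -10, 2, -6, -2, mean -4.
Difference = -6 − (-4) = -2.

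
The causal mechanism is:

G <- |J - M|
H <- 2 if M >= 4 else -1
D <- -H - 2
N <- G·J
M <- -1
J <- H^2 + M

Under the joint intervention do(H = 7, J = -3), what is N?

Under do(H = 7, J = -3), each intervened variable's structural equation is replaced by its fixed value.
G = |J - M|  [with J=-3, M=-1]  = 2
N = G·J  [with G=2, J=-3]  = -6

-6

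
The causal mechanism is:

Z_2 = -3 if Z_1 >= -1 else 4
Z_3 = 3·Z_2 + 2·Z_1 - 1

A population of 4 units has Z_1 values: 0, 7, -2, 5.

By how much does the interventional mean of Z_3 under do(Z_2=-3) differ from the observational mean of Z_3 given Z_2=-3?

-3

Every unit gets Z_2=-3 under the intervention. Z_3 values become -10, 4, -14, 0; E[Z_3|do(Z_2=-3)] = -5.
E[Z_3|Z_2=-3] averages over only the 3 units with Z_2=-3 (Z_1 = 0, 7, 5): Z_3 = -10, 4, 0, mean -2.
Difference = -5 − (-2) = -3.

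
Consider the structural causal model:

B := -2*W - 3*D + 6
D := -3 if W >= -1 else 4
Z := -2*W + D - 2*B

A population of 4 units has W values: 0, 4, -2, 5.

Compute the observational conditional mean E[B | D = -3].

E[B|D=-3] averages over only the 3 units with D=-3 (W = 0, 4, 5): B = 15, 7, 5, mean 9.

9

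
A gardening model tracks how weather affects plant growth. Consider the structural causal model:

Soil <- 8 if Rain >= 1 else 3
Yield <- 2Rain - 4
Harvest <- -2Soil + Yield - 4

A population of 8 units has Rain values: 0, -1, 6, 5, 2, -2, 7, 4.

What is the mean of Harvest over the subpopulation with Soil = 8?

-14.4

Conditioning on Soil=8 selects the 5 unit(s) with Rain ∈ {6, 5, 2, 7, 4}. Their Harvest values: -12, -14, -20, -10, -16. Mean = -14.4.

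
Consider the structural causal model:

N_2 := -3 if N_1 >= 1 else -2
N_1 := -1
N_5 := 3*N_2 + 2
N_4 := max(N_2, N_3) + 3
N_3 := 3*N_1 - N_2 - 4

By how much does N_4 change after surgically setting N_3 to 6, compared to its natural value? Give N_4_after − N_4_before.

The intervention breaks the incoming arrows to N_3: N_3 := 3*N_1 - N_2 - 4 no longer applies, and N_3 = 6.
N_2 = -3 if N_1 >= 1 else -2  [with N_1=-1]  = -2
N_4 = max(N_2, N_3) + 3  [with N_2=-2, N_3=6]  = 9
Without intervention: N_2 = -3 if N_1 >= 1 else -2  [with N_1=-1]  = -2; N_3 = 3*N_1 - N_2 - 4  [with N_1=-1, N_2=-2]  = -5; N_4 = max(N_2, N_3) + 3  [with N_2=-2, N_3=-5]  = 1.
Change = 9 − 1 = 8.

8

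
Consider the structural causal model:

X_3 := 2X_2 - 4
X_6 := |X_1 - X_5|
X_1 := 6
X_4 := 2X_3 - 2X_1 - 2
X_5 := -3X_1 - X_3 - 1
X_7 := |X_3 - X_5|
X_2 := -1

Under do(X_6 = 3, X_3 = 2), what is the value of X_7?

Under do(X_6 = 3, X_3 = 2), each intervened variable's structural equation is replaced by its fixed value.
X_5 = -3X_1 - X_3 - 1  [with X_1=6, X_3=2]  = -21
X_7 = |X_3 - X_5|  [with X_3=2, X_5=-21]  = 23

23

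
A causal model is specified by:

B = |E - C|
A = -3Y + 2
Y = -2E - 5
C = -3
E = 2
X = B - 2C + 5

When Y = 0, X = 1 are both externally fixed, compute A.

2

Setting Y = 0, X = 1 by intervention discards those variables' equations.
A = -3Y + 2  [with Y=0]  = 2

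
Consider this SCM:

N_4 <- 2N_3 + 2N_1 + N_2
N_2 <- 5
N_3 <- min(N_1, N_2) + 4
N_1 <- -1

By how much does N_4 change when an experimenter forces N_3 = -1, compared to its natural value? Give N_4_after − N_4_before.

The intervention breaks the incoming arrows to N_3: N_3 <- min(N_1, N_2) + 4 no longer applies, and N_3 = -1.
N_4 = 2N_3 + 2N_1 + N_2  [with N_3=-1, N_1=-1, N_2=5]  = 1
Without intervention: N_3 = min(N_1, N_2) + 4  [with N_1=-1, N_2=5]  = 3; N_4 = 2N_3 + 2N_1 + N_2  [with N_3=3, N_1=-1, N_2=5]  = 9.
Change = 1 − 9 = -8.

-8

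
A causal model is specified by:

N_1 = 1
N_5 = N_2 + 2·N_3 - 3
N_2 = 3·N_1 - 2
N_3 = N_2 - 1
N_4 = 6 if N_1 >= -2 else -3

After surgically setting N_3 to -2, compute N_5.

do(N_3=-2) replaces the equation N_3 = N_2 - 1 with the constant N_3 = -2.
N_2 = 3·N_1 - 2  [with N_1=1]  = 1
N_5 = N_2 + 2·N_3 - 3  [with N_2=1, N_3=-2]  = -6

-6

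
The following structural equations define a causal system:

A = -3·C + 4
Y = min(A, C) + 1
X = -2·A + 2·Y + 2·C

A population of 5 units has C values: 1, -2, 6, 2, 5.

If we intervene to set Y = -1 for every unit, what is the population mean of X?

9.2

Every unit gets Y=-1 under the intervention. X values become -2, -26, 38, 6, 30; E[X|do(Y=-1)] = 9.2.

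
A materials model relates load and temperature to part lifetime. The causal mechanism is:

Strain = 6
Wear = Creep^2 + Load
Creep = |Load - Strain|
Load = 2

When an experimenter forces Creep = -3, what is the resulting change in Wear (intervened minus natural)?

-7

The intervention breaks the incoming arrows to Creep: Creep = |Load - Strain| no longer applies, and Creep = -3.
Wear = Creep^2 + Load  [with Creep=-3, Load=2]  = 11
Without intervention: Creep = |Load - Strain|  [with Load=2, Strain=6]  = 4; Wear = Creep^2 + Load  [with Creep=4, Load=2]  = 18.
Change = 11 − 18 = -7.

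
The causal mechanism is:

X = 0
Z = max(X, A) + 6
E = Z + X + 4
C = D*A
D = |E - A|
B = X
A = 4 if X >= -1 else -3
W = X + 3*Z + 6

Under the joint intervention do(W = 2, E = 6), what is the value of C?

8

Under do(W = 2, E = 6), each intervened variable's structural equation is replaced by its fixed value.
A = 4 if X >= -1 else -3  [with X=0]  = 4
D = |E - A|  [with E=6, A=4]  = 2
C = D*A  [with D=2, A=4]  = 8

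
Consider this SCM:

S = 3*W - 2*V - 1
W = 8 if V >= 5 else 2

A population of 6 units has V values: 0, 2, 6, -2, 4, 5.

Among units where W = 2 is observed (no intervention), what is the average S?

Conditioning on W=2 selects the 4 unit(s) with V ∈ {0, 2, -2, 4}. Their S values: 5, 1, 9, -3. Mean = 3.

3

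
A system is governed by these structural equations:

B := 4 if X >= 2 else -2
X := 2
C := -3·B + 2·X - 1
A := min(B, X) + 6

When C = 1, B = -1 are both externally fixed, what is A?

Setting C = 1, B = -1 by intervention discards those variables' equations.
A = min(B, X) + 6  [with B=-1, X=2]  = 5

5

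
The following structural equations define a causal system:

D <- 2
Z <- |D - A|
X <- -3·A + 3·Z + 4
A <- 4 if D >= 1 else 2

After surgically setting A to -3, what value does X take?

Under do(A=-3), the mechanism A <- 4 if D >= 1 else 2 is discarded; A is fixed at -3.
Z = |D - A|  [with D=2, A=-3]  = 5
X = -3·A + 3·Z + 4  [with A=-3, Z=5]  = 28

28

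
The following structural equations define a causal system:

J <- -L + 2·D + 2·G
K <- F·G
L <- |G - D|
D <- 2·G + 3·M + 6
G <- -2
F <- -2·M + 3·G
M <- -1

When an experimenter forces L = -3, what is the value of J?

Intervening sets L = -3 and removes its equation (L <- |G - D|).
D = 2·G + 3·M + 6  [with G=-2, M=-1]  = -1
J = -L + 2·D + 2·G  [with L=-3, D=-1, G=-2]  = -3

-3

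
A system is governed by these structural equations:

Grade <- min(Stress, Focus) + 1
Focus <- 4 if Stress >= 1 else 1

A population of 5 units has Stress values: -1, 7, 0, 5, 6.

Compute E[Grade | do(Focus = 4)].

3.2

Every unit gets Focus=4 under the intervention. Grade values become 0, 5, 1, 5, 5; E[Grade|do(Focus=4)] = 3.2.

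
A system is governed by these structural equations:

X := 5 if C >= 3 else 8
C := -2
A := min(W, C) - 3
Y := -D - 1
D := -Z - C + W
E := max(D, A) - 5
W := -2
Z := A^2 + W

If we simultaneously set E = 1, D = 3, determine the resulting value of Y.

Setting E = 1, D = 3 by intervention discards those variables' equations.
Y = -D - 1  [with D=3]  = -4

-4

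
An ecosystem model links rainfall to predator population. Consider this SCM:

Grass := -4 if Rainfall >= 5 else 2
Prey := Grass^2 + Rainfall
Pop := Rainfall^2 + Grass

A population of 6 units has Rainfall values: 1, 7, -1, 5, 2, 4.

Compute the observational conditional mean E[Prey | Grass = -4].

22

E[Prey|Grass=-4] averages over only the 2 units with Grass=-4 (Rainfall = 7, 5): Prey = 23, 21, mean 22.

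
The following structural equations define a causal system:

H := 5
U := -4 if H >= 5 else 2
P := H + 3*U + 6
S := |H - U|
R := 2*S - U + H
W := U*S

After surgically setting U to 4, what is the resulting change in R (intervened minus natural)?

do(U=4) replaces the equation U := -4 if H >= 5 else 2 with the constant U = 4.
S = |H - U|  [with H=5, U=4]  = 1
R = 2*S - U + H  [with S=1, U=4, H=5]  = 3
Without intervention: U = -4 if H >= 5 else 2  [with H=5]  = -4; S = |H - U|  [with H=5, U=-4]  = 9; R = 2*S - U + H  [with S=9, U=-4, H=5]  = 27.
Change = 3 − 27 = -24.

-24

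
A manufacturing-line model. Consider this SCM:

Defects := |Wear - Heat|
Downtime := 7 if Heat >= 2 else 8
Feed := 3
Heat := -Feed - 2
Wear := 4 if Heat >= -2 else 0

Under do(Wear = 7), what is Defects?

The intervention breaks the incoming arrows to Wear: Wear := 4 if Heat >= -2 else 0 no longer applies, and Wear = 7.
Heat = -Feed - 2  [with Feed=3]  = -5
Defects = |Wear - Heat|  [with Wear=7, Heat=-5]  = 12

12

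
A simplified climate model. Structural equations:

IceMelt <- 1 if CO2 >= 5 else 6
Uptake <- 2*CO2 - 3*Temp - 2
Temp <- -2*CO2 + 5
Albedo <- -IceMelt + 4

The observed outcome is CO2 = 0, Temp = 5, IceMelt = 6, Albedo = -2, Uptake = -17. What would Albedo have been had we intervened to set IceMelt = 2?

2

The intervention breaks the incoming arrows to IceMelt: IceMelt <- 1 if CO2 >= 5 else 6 no longer applies, and IceMelt = 2.
Albedo = -IceMelt + 4  [with IceMelt=2]  = 2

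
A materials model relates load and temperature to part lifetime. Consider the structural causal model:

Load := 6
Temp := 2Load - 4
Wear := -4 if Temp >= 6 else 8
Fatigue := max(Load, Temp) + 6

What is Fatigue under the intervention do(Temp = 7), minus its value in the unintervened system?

Under do(Temp=7), the mechanism Temp := 2Load - 4 is discarded; Temp is fixed at 7.
Fatigue = max(Load, Temp) + 6  [with Load=6, Temp=7]  = 13
Without intervention: Temp = 2Load - 4  [with Load=6]  = 8; Fatigue = max(Load, Temp) + 6  [with Load=6, Temp=8]  = 14.
Change = 13 − 14 = -1.

-1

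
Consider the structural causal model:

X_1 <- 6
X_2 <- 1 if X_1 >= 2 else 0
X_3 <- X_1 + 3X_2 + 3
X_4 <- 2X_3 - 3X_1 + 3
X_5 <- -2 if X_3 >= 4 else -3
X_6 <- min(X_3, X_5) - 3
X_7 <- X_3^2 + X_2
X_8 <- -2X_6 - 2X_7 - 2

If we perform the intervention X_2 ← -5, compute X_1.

Under do(X_2=-5), the mechanism X_2 <- 1 if X_1 >= 2 else 0 is discarded; X_2 is fixed at -5.
X_1 is not downstream of the intervention, so its value is determined by the original equations.

6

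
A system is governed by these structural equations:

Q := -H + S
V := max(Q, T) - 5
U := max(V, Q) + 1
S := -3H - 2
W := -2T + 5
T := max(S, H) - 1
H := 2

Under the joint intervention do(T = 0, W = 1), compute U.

The joint intervention fixes T = 0, W = 1, removing each variable's own equation.
S = -3H - 2  [with H=2]  = -8
Q = -H + S  [with H=2, S=-8]  = -10
V = max(Q, T) - 5  [with Q=-10, T=0]  = -5
U = max(V, Q) + 1  [with V=-5, Q=-10]  = -4

-4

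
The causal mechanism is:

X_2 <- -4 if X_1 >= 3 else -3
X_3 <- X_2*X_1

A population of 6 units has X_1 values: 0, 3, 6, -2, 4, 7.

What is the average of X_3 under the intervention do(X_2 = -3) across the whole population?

-9

Every unit gets X_2=-3 under the intervention. X_3 values become 0, -9, -18, 6, -12, -21; E[X_3|do(X_2=-3)] = -9.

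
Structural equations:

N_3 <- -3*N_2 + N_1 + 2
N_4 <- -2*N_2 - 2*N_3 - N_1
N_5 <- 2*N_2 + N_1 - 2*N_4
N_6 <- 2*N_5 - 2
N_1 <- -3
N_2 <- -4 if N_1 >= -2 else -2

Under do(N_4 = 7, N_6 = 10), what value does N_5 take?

Setting N_4 = 7, N_6 = 10 by intervention discards those variables' equations.
N_2 = -4 if N_1 >= -2 else -2  [with N_1=-3]  = -2
N_5 = 2*N_2 + N_1 - 2*N_4  [with N_2=-2, N_1=-3, N_4=7]  = -21

-21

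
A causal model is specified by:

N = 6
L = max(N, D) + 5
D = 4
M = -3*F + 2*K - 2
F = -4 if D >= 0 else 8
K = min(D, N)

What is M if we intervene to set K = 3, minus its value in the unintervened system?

-2

The intervention breaks the incoming arrows to K: K = min(D, N) no longer applies, and K = 3.
F = -4 if D >= 0 else 8  [with D=4]  = -4
M = -3*F + 2*K - 2  [with F=-4, K=3]  = 16
Without intervention: K = min(D, N)  [with D=4, N=6]  = 4; F = -4 if D >= 0 else 8  [with D=4]  = -4; M = -3*F + 2*K - 2  [with F=-4, K=4]  = 18.
Change = 16 − 18 = -2.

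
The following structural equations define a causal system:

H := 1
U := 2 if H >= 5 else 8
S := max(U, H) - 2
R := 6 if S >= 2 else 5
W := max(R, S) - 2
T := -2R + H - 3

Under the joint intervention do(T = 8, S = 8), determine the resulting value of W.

Under do(T = 8, S = 8), each intervened variable's structural equation is replaced by its fixed value.
R = 6 if S >= 2 else 5  [with S=8]  = 6
W = max(R, S) - 2  [with R=6, S=8]  = 6

6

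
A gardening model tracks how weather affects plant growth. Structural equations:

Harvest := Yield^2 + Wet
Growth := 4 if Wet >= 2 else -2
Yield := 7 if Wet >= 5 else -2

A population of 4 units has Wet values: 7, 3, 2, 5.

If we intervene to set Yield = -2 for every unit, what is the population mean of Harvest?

8.25

Every unit gets Yield=-2 under the intervention. Harvest values become 11, 7, 6, 9; E[Harvest|do(Yield=-2)] = 8.25.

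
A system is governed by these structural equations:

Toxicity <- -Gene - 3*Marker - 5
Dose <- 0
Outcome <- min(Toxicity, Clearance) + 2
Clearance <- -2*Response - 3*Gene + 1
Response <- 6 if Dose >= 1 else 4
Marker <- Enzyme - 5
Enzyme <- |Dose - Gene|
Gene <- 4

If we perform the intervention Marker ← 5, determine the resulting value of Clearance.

-19

The intervention breaks the incoming arrows to Marker: Marker <- Enzyme - 5 no longer applies, and Marker = 5.
No directed path runs from Marker to Clearance, so Clearance keeps its natural value.
Response = 6 if Dose >= 1 else 4  [with Dose=0]  = 4
Clearance = -2*Response - 3*Gene + 1  [with Response=4, Gene=4]  = -19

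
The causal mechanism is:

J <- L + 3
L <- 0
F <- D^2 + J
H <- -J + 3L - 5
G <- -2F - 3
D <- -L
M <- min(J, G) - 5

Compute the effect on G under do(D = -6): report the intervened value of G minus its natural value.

do(D=-6) replaces the equation D <- -L with the constant D = -6.
J = L + 3  [with L=0]  = 3
F = D^2 + J  [with D=-6, J=3]  = 39
G = -2F - 3  [with F=39]  = -81
Without intervention: D = -L  [with L=0]  = 0; J = L + 3  [with L=0]  = 3; F = D^2 + J  [with D=0, J=3]  = 3; G = -2F - 3  [with F=3]  = -9.
Change = -81 − (-9) = -72.

-72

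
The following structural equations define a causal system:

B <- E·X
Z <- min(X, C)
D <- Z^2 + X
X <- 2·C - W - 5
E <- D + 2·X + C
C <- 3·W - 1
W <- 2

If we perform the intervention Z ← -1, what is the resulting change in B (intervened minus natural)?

The intervention breaks the incoming arrows to Z: Z <- min(X, C) no longer applies, and Z = -1.
C = 3·W - 1  [with W=2]  = 5
X = 2·C - W - 5  [with C=5, W=2]  = 3
D = Z^2 + X  [with Z=-1, X=3]  = 4
E = D + 2·X + C  [with D=4, X=3, C=5]  = 15
B = E·X  [with E=15, X=3]  = 45
Without intervention: C = 3·W - 1  [with W=2]  = 5; X = 2·C - W - 5  [with C=5, W=2]  = 3; Z = min(X, C)  [with X=3, C=5]  = 3; D = Z^2 + X  [with Z=3, X=3]  = 12; E = D + 2·X + C  [with D=12, X=3, C=5]  = 23; B = E·X  [with E=23, X=3]  = 69.
Change = 45 − 69 = -24.

-24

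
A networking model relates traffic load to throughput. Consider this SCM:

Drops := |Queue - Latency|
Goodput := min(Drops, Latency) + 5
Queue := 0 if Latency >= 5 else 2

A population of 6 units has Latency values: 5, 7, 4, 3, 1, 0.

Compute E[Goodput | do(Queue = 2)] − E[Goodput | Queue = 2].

Every unit gets Queue=2 under the intervention. Goodput values become 8, 10, 7, 6, 6, 5; E[Goodput|do(Queue=2)] = 7.
E[Goodput|Queue=2] averages over only the 4 units with Queue=2 (Latency = 4, 3, 1, 0): Goodput = 7, 6, 6, 5, mean 6.
Difference = 7 − 6 = 1.

1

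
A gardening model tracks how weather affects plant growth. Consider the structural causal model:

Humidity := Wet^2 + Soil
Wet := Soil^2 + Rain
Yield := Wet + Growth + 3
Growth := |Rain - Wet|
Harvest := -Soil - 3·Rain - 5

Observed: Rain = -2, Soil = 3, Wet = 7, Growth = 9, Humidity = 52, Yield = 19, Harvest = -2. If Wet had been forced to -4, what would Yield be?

1

The intervention breaks the incoming arrows to Wet: Wet := Soil^2 + Rain no longer applies, and Wet = -4.
Growth = |Rain - Wet|  [with Rain=-2, Wet=-4]  = 2
Yield = Wet + Growth + 3  [with Wet=-4, Growth=2]  = 1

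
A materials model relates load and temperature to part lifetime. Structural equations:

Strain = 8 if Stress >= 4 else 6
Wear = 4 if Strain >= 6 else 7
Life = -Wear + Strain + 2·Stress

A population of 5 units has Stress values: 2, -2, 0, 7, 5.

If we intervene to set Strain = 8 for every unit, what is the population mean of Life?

8.8

Under do(Strain=8), Strain's equation is replaced by Strain=8 for every unit. Per-unit Life: 8, 0, 4, 18, 14. Mean = 8.8.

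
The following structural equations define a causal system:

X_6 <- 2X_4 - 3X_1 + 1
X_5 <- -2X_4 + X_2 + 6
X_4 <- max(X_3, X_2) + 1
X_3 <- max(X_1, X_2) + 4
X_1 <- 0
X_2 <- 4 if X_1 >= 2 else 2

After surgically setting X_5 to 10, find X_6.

The intervention breaks the incoming arrows to X_5: X_5 <- -2X_4 + X_2 + 6 no longer applies, and X_5 = 10.
Since X_6 is not a descendant of the intervened variable, it is unaffected.
X_2 = 4 if X_1 >= 2 else 2  [with X_1=0]  = 2
X_3 = max(X_1, X_2) + 4  [with X_1=0, X_2=2]  = 6
X_4 = max(X_3, X_2) + 1  [with X_3=6, X_2=2]  = 7
X_6 = 2X_4 - 3X_1 + 1  [with X_4=7, X_1=0]  = 15

15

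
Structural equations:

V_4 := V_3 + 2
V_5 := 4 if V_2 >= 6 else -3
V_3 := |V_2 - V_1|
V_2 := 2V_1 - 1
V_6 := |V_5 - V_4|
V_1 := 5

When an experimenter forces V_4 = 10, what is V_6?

6

Under do(V_4=10), the mechanism V_4 := V_3 + 2 is discarded; V_4 is fixed at 10.
V_2 = 2V_1 - 1  [with V_1=5]  = 9
V_5 = 4 if V_2 >= 6 else -3  [with V_2=9]  = 4
V_6 = |V_5 - V_4|  [with V_5=4, V_4=10]  = 6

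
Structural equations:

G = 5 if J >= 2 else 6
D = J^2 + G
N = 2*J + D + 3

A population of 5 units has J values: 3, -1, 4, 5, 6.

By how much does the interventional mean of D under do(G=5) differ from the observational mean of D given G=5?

The intervention sets G=5 in all 5 units regardless of J. Recomputing D per unit gives 14, 6, 21, 30, 41; average 22.4.
Observing G=5 restricts to units where G's equation naturally yields 5: J ∈ {3, 4, 5, 6}. In that subpopulation D = 14, 21, 30, 41, mean 26.5.
Difference = 22.4 − 26.5 = -4.1.

-4.1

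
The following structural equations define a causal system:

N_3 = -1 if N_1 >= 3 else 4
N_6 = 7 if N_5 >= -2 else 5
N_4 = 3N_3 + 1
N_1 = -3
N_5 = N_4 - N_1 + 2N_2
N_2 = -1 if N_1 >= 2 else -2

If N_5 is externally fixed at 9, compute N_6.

The intervention breaks the incoming arrows to N_5: N_5 = N_4 - N_1 + 2N_2 no longer applies, and N_5 = 9.
N_6 = 7 if N_5 >= -2 else 5  [with N_5=9]  = 7

7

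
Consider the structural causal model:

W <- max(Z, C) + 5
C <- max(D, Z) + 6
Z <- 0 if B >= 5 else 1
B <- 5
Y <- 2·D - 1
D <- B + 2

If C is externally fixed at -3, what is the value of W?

5

The intervention breaks the incoming arrows to C: C <- max(D, Z) + 6 no longer applies, and C = -3.
Z = 0 if B >= 5 else 1  [with B=5]  = 0
W = max(Z, C) + 5  [with Z=0, C=-3]  = 5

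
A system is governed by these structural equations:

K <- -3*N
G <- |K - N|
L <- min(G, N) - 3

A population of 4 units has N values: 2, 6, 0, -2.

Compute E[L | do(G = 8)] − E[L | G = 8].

Every unit gets G=8 under the intervention. L values become -1, 3, -3, -5; E[L|do(G=8)] = -1.5.
Observing G=8 restricts to units where G's equation naturally yields 8: N ∈ {2, -2}. In that subpopulation L = -1, -5, mean -3.
Difference = -1.5 − (-3) = 1.5.

1.5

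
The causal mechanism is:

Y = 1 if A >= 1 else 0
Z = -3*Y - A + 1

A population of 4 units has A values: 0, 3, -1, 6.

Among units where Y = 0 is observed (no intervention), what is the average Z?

1.5

Conditioning on Y=0 selects the 2 unit(s) with A ∈ {0, -1}. Their Z values: 1, 2. Mean = 1.5.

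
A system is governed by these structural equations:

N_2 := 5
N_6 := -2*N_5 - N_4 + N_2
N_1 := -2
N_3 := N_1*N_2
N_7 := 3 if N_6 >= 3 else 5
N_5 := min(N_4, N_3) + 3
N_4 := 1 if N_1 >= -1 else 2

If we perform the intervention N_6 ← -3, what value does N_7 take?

5

Intervening sets N_6 = -3 and removes its equation (N_6 := -2*N_5 - N_4 + N_2).
N_7 = 3 if N_6 >= 3 else 5  [with N_6=-3]  = 5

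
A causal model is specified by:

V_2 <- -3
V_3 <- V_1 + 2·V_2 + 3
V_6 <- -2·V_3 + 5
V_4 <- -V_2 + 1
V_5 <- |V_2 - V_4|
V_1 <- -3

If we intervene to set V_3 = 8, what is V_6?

-11

The intervention breaks the incoming arrows to V_3: V_3 <- V_1 + 2·V_2 + 3 no longer applies, and V_3 = 8.
V_6 = -2·V_3 + 5  [with V_3=8]  = -11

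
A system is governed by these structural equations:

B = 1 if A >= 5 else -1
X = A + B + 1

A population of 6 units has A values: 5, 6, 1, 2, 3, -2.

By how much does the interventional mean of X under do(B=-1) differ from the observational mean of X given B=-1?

1.5

The intervention sets B=-1 in all 6 units regardless of A. Recomputing X per unit gives 5, 6, 1, 2, 3, -2; average 2.5.
Observing B=-1 restricts to units where B's equation naturally yields -1: A ∈ {1, 2, 3, -2}. In that subpopulation X = 1, 2, 3, -2, mean 1.
Difference = 2.5 − 1 = 1.5.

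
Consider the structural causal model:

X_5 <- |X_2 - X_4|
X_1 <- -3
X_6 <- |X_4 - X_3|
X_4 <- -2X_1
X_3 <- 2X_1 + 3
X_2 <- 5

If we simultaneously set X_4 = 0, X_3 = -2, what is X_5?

The joint intervention fixes X_4 = 0, X_3 = -2, removing each variable's own equation.
X_5 = |X_2 - X_4|  [with X_2=5, X_4=0]  = 5

5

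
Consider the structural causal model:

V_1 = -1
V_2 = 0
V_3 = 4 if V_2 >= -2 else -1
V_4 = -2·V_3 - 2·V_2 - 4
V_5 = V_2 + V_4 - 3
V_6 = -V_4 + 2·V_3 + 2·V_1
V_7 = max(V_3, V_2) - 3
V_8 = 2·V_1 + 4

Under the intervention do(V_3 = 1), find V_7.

-2

The intervention breaks the incoming arrows to V_3: V_3 = 4 if V_2 >= -2 else -1 no longer applies, and V_3 = 1.
V_7 = max(V_3, V_2) - 3  [with V_3=1, V_2=0]  = -2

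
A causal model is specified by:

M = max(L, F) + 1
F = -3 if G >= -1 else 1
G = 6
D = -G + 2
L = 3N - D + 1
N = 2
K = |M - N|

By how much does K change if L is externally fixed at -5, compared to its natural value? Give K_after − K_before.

-6

Under do(L=-5), the mechanism L = 3N - D + 1 is discarded; L is fixed at -5.
F = -3 if G >= -1 else 1  [with G=6]  = -3
M = max(L, F) + 1  [with L=-5, F=-3]  = -2
K = |M - N|  [with M=-2, N=2]  = 4
Without intervention: F = -3 if G >= -1 else 1  [with G=6]  = -3; D = -G + 2  [with G=6]  = -4; L = 3N - D + 1  [with N=2, D=-4]  = 11; M = max(L, F) + 1  [with L=11, F=-3]  = 12; K = |M - N|  [with M=12, N=2]  = 10.
Change = 4 − 10 = -6.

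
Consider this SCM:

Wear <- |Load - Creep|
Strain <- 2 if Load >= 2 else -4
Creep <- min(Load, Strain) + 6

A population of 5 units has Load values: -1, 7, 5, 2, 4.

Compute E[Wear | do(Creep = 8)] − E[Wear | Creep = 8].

1.1

Every unit gets Creep=8 under the intervention. Wear values become 9, 1, 3, 6, 4; E[Wear|do(Creep=8)] = 4.6.
Conditioning on Creep=8 selects the 4 unit(s) with Load ∈ {7, 5, 2, 4}. Their Wear values: 1, 3, 6, 4. Mean = 3.5.
Difference = 4.6 − 3.5 = 1.1.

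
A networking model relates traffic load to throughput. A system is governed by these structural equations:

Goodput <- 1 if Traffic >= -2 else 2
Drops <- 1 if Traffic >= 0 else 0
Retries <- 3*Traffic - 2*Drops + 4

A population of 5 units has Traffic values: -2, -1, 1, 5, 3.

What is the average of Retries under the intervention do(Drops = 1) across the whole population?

The intervention sets Drops=1 in all 5 units regardless of Traffic. Recomputing Retries per unit gives -4, -1, 5, 17, 11; average 5.6.

5.6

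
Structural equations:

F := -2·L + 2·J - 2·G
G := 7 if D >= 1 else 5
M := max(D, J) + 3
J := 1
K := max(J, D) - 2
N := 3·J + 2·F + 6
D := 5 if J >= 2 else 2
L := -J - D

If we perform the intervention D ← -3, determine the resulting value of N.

Under do(D=-3), the mechanism D := 5 if J >= 2 else 2 is discarded; D is fixed at -3.
G = 7 if D >= 1 else 5  [with D=-3]  = 5
L = -J - D  [with J=1, D=-3]  = 2
F = -2·L + 2·J - 2·G  [with L=2, J=1, G=5]  = -12
N = 3·J + 2·F + 6  [with J=1, F=-12]  = -15

-15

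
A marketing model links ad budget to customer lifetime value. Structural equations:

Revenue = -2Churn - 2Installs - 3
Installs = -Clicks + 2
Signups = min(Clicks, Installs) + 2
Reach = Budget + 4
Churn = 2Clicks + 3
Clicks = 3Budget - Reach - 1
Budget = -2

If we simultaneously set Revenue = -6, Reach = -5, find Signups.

0

The joint intervention fixes Revenue = -6, Reach = -5, removing each variable's own equation.
Clicks = 3Budget - Reach - 1  [with Budget=-2, Reach=-5]  = -2
Installs = -Clicks + 2  [with Clicks=-2]  = 4
Signups = min(Clicks, Installs) + 2  [with Clicks=-2, Installs=4]  = 0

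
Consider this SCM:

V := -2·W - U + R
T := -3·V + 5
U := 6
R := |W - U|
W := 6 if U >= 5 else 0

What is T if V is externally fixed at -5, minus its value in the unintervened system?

-39

Intervening sets V = -5 and removes its equation (V := -2·W - U + R).
T = -3·V + 5  [with V=-5]  = 20
Without intervention: W = 6 if U >= 5 else 0  [with U=6]  = 6; R = |W - U|  [with W=6, U=6]  = 0; V = -2·W - U + R  [with W=6, U=6, R=0]  = -18; T = -3·V + 5  [with V=-18]  = 59.
Change = 20 − 59 = -39.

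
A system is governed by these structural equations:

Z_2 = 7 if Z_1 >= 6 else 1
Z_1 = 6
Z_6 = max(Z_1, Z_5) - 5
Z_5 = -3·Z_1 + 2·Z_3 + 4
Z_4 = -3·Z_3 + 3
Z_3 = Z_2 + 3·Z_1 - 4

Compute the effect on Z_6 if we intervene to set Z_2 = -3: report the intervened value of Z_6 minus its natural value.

Under do(Z_2=-3), the mechanism Z_2 = 7 if Z_1 >= 6 else 1 is discarded; Z_2 is fixed at -3.
Z_3 = Z_2 + 3·Z_1 - 4  [with Z_2=-3, Z_1=6]  = 11
Z_5 = -3·Z_1 + 2·Z_3 + 4  [with Z_1=6, Z_3=11]  = 8
Z_6 = max(Z_1, Z_5) - 5  [with Z_1=6, Z_5=8]  = 3
Without intervention: Z_2 = 7 if Z_1 >= 6 else 1  [with Z_1=6]  = 7; Z_3 = Z_2 + 3·Z_1 - 4  [with Z_2=7, Z_1=6]  = 21; Z_5 = -3·Z_1 + 2·Z_3 + 4  [with Z_1=6, Z_3=21]  = 28; Z_6 = max(Z_1, Z_5) - 5  [with Z_1=6, Z_5=28]  = 23.
Change = 3 − 23 = -20.

-20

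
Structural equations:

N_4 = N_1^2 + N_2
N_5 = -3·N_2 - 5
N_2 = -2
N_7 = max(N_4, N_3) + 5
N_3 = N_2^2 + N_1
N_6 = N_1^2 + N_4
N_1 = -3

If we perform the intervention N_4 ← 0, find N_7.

The intervention breaks the incoming arrows to N_4: N_4 = N_1^2 + N_2 no longer applies, and N_4 = 0.
N_3 = N_2^2 + N_1  [with N_2=-2, N_1=-3]  = 1
N_7 = max(N_4, N_3) + 5  [with N_4=0, N_3=1]  = 6

6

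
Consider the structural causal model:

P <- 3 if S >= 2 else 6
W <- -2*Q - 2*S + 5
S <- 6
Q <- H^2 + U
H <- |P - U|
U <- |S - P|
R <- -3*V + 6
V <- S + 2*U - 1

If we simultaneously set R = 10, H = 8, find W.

The joint intervention fixes R = 10, H = 8, removing each variable's own equation.
P = 3 if S >= 2 else 6  [with S=6]  = 3
U = |S - P|  [with S=6, P=3]  = 3
Q = H^2 + U  [with H=8, U=3]  = 67
W = -2*Q - 2*S + 5  [with Q=67, S=6]  = -141

-141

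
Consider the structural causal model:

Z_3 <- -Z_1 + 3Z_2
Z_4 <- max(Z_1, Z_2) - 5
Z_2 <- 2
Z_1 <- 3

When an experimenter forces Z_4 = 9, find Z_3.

Under do(Z_4=9), the mechanism Z_4 <- max(Z_1, Z_2) - 5 is discarded; Z_4 is fixed at 9.
Since Z_3 is not a descendant of the intervened variable, it is unaffected.
Z_3 = -Z_1 + 3Z_2  [with Z_1=3, Z_2=2]  = 3

3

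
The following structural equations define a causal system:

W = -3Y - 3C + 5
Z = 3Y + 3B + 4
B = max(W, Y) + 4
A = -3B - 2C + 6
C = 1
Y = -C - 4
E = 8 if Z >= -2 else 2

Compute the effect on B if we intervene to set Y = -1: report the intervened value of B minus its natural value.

Under do(Y=-1), the mechanism Y = -C - 4 is discarded; Y is fixed at -1.
W = -3Y - 3C + 5  [with Y=-1, C=1]  = 5
B = max(W, Y) + 4  [with W=5, Y=-1]  = 9
Without intervention: Y = -C - 4  [with C=1]  = -5; W = -3Y - 3C + 5  [with Y=-5, C=1]  = 17; B = max(W, Y) + 4  [with W=17, Y=-5]  = 21.
Change = 9 − 21 = -12.

-12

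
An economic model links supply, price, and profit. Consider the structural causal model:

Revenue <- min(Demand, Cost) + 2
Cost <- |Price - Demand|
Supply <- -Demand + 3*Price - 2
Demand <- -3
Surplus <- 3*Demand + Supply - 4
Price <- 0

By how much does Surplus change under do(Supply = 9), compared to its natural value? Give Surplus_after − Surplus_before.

8

The intervention breaks the incoming arrows to Supply: Supply <- -Demand + 3*Price - 2 no longer applies, and Supply = 9.
Surplus = 3*Demand + Supply - 4  [with Demand=-3, Supply=9]  = -4
Without intervention: Supply = -Demand + 3*Price - 2  [with Demand=-3, Price=0]  = 1; Surplus = 3*Demand + Supply - 4  [with Demand=-3, Supply=1]  = -12.
Change = -4 − (-12) = 8.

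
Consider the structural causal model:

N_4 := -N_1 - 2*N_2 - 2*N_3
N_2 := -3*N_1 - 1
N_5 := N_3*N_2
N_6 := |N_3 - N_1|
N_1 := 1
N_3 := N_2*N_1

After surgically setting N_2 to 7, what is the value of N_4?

Under do(N_2=7), the mechanism N_2 := -3*N_1 - 1 is discarded; N_2 is fixed at 7.
N_3 = N_2*N_1  [with N_2=7, N_1=1]  = 7
N_4 = -N_1 - 2*N_2 - 2*N_3  [with N_1=1, N_2=7, N_3=7]  = -29

-29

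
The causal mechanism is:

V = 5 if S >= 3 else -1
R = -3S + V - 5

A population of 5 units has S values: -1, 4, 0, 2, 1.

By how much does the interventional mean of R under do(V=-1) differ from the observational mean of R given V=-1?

-2.1

The intervention sets V=-1 in all 5 units regardless of S. Recomputing R per unit gives -3, -18, -6, -12, -9; average -9.6.
E[R|V=-1] averages over only the 4 units with V=-1 (S = -1, 0, 2, 1): R = -3, -6, -12, -9, mean -7.5.
Difference = -9.6 − (-7.5) = -2.1.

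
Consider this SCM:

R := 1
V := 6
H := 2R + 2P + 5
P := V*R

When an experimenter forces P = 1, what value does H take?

The intervention breaks the incoming arrows to P: P := V*R no longer applies, and P = 1.
H = 2R + 2P + 5  [with R=1, P=1]  = 9

9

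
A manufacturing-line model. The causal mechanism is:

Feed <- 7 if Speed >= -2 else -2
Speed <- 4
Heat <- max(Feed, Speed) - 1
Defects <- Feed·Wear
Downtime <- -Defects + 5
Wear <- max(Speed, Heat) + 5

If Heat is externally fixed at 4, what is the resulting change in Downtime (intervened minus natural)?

The intervention breaks the incoming arrows to Heat: Heat <- max(Feed, Speed) - 1 no longer applies, and Heat = 4.
Feed = 7 if Speed >= -2 else -2  [with Speed=4]  = 7
Wear = max(Speed, Heat) + 5  [with Speed=4, Heat=4]  = 9
Defects = Feed·Wear  [with Feed=7, Wear=9]  = 63
Downtime = -Defects + 5  [with Defects=63]  = -58
Without intervention: Feed = 7 if Speed >= -2 else -2  [with Speed=4]  = 7; Heat = max(Feed, Speed) - 1  [with Feed=7, Speed=4]  = 6; Wear = max(Speed, Heat) + 5  [with Speed=4, Heat=6]  = 11; Defects = Feed·Wear  [with Feed=7, Wear=11]  = 77; Downtime = -Defects + 5  [with Defects=77]  = -72.
Change = -58 − (-72) = 14.

14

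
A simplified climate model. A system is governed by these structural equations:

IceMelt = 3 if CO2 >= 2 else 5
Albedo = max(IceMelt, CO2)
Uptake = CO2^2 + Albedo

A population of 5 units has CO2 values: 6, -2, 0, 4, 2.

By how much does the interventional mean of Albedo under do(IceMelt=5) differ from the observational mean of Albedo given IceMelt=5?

The intervention sets IceMelt=5 in all 5 units regardless of CO2. Recomputing Albedo per unit gives 6, 5, 5, 5, 5; average 5.2.
Observing IceMelt=5 restricts to units where IceMelt's equation naturally yields 5: CO2 ∈ {-2, 0}. In that subpopulation Albedo = 5, 5, mean 5.
Difference = 5.2 − 5 = 0.2.

0.2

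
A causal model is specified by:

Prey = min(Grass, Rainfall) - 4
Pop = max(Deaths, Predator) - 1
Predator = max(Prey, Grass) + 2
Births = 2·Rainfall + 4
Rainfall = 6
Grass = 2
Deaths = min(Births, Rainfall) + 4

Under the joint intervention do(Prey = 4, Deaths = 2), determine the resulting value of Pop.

5

Under do(Prey = 4, Deaths = 2), each intervened variable's structural equation is replaced by its fixed value.
Predator = max(Prey, Grass) + 2  [with Prey=4, Grass=2]  = 6
Pop = max(Deaths, Predator) - 1  [with Deaths=2, Predator=6]  = 5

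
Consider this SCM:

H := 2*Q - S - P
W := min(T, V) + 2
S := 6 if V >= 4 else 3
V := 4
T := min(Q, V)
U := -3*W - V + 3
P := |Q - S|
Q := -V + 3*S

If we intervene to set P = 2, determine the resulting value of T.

4

do(P=2) replaces the equation P := |Q - S| with the constant P = 2.
No directed path runs from P to T, so T keeps its natural value.
S = 6 if V >= 4 else 3  [with V=4]  = 6
Q = -V + 3*S  [with V=4, S=6]  = 14
T = min(Q, V)  [with Q=14, V=4]  = 4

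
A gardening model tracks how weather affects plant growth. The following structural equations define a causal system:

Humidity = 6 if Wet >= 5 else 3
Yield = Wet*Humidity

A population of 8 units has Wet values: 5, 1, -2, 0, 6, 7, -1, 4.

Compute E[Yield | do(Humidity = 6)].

The intervention sets Humidity=6 in all 8 units regardless of Wet. Recomputing Yield per unit gives 30, 6, -12, 0, 36, 42, -6, 24; average 15.

15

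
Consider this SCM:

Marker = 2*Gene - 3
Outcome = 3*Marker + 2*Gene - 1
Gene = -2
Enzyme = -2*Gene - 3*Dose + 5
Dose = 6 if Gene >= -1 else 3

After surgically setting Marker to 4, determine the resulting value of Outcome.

7

Intervening sets Marker = 4 and removes its equation (Marker = 2*Gene - 3).
Outcome = 3*Marker + 2*Gene - 1  [with Marker=4, Gene=-2]  = 7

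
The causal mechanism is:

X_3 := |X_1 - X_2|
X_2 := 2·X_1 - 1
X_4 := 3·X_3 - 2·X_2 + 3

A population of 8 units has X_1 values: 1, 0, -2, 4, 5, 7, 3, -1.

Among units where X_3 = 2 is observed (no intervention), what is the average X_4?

7

E[X_4|X_3=2] averages over only the 2 units with X_3=2 (X_1 = 3, -1): X_4 = -1, 15, mean 7.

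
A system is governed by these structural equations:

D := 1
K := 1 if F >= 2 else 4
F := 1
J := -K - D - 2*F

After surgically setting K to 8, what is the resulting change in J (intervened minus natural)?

The intervention breaks the incoming arrows to K: K := 1 if F >= 2 else 4 no longer applies, and K = 8.
J = -K - D - 2*F  [with K=8, D=1, F=1]  = -11
Without intervention: K = 1 if F >= 2 else 4  [with F=1]  = 4; J = -K - D - 2*F  [with K=4, D=1, F=1]  = -7.
Change = -11 − (-7) = -4.

-4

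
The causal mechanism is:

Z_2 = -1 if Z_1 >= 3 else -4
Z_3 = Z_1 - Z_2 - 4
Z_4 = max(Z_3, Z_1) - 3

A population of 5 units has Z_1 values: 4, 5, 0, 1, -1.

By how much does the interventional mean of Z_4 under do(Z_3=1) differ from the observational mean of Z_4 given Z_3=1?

Under do(Z_3=1), Z_3's equation is replaced by Z_3=1 for every unit. Per-unit Z_4: 1, 2, -2, -2, -2. Mean = -0.6.
E[Z_4|Z_3=1] averages over only the 2 units with Z_3=1 (Z_1 = 4, 1): Z_4 = 1, -2, mean -0.5.
Difference = -0.6 − (-0.5) = -0.1.

-0.1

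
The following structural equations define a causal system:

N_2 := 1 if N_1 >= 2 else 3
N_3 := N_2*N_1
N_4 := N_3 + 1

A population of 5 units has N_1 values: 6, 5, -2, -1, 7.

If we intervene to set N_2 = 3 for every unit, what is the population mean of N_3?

Under do(N_2=3), N_2's equation is replaced by N_2=3 for every unit. Per-unit N_3: 18, 15, -6, -3, 21. Mean = 9.

9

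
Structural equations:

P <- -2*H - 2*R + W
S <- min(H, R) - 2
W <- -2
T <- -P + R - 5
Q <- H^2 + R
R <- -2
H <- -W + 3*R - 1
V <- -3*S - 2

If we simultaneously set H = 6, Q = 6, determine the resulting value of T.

3

Under do(H = 6, Q = 6), each intervened variable's structural equation is replaced by its fixed value.
P = -2*H - 2*R + W  [with H=6, R=-2, W=-2]  = -10
T = -P + R - 5  [with P=-10, R=-2]  = 3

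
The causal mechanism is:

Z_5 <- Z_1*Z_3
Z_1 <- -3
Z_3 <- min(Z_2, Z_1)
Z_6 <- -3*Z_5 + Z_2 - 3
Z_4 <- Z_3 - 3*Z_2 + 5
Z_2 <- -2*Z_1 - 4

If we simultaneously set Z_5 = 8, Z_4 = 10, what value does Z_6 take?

-25

Setting Z_5 = 8, Z_4 = 10 by intervention discards those variables' equations.
Z_2 = -2*Z_1 - 4  [with Z_1=-3]  = 2
Z_6 = -3*Z_5 + Z_2 - 3  [with Z_5=8, Z_2=2]  = -25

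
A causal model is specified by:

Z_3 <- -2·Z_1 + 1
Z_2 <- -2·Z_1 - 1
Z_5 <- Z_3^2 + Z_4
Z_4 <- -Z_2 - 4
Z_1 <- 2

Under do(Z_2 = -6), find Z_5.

do(Z_2=-6) replaces the equation Z_2 <- -2·Z_1 - 1 with the constant Z_2 = -6.
Z_3 = -2·Z_1 + 1  [with Z_1=2]  = -3
Z_4 = -Z_2 - 4  [with Z_2=-6]  = 2
Z_5 = Z_3^2 + Z_4  [with Z_3=-3, Z_4=2]  = 11

11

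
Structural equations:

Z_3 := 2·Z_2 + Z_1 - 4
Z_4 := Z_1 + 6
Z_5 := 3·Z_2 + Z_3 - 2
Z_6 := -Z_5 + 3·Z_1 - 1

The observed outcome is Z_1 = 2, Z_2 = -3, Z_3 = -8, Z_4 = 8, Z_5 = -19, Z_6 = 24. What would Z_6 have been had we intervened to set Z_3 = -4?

20

The intervention breaks the incoming arrows to Z_3: Z_3 := 2·Z_2 + Z_1 - 4 no longer applies, and Z_3 = -4.
Z_5 = 3·Z_2 + Z_3 - 2  [with Z_2=-3, Z_3=-4]  = -15
Z_6 = -Z_5 + 3·Z_1 - 1  [with Z_5=-15, Z_1=2]  = 20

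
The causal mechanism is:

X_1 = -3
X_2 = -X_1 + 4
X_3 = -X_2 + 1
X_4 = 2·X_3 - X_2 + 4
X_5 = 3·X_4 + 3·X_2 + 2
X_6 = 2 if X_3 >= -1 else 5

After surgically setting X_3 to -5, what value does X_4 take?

The intervention breaks the incoming arrows to X_3: X_3 = -X_2 + 1 no longer applies, and X_3 = -5.
X_2 = -X_1 + 4  [with X_1=-3]  = 7
X_4 = 2·X_3 - X_2 + 4  [with X_3=-5, X_2=7]  = -13

-13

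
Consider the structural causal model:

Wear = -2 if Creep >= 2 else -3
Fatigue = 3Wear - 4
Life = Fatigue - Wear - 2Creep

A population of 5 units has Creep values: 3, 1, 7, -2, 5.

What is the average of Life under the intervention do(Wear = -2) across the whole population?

-13.6

Under do(Wear=-2), Wear's equation is replaced by Wear=-2 for every unit. Per-unit Life: -14, -10, -22, -4, -18. Mean = -13.6.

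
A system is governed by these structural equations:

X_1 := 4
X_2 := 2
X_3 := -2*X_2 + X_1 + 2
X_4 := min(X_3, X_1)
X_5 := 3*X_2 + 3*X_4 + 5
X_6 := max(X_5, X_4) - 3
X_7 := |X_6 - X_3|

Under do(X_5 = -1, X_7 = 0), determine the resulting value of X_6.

-1

Under do(X_5 = -1, X_7 = 0), each intervened variable's structural equation is replaced by its fixed value.
X_3 = -2*X_2 + X_1 + 2  [with X_2=2, X_1=4]  = 2
X_4 = min(X_3, X_1)  [with X_3=2, X_1=4]  = 2
X_6 = max(X_5, X_4) - 3  [with X_5=-1, X_4=2]  = -1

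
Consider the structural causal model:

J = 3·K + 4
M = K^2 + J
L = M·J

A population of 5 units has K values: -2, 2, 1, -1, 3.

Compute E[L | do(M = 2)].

11.6

Under do(M=2), M's equation is replaced by M=2 for every unit. Per-unit L: -4, 20, 14, 2, 26. Mean = 11.6.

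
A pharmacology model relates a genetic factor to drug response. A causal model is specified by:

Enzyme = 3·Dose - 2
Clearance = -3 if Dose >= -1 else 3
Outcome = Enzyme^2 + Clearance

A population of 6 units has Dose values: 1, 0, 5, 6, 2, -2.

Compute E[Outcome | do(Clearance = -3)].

The intervention sets Clearance=-3 in all 6 units regardless of Dose. Recomputing Outcome per unit gives -2, 1, 166, 253, 13, 61; average 82.

82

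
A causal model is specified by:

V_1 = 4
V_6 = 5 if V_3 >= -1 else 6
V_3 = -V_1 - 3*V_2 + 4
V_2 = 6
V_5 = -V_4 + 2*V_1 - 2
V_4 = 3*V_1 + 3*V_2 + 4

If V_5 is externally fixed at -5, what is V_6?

The intervention breaks the incoming arrows to V_5: V_5 = -V_4 + 2*V_1 - 2 no longer applies, and V_5 = -5.
Since V_6 is not a descendant of the intervened variable, it is unaffected.
V_3 = -V_1 - 3*V_2 + 4  [with V_1=4, V_2=6]  = -18
V_6 = 5 if V_3 >= -1 else 6  [with V_3=-18]  = 6

6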